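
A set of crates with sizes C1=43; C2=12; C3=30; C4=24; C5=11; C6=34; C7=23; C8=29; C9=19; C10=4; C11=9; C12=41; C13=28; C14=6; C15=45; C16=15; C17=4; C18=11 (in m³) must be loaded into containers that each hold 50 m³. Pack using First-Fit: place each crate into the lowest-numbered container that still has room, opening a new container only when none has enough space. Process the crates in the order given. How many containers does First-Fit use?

container 1: place C1 (43 m³), 7 m³ left
container 2: place C2 (12 m³), 38 m³ left
container 2: place C3 (30 m³), 8 m³ left
container 3: place C4 (24 m³), 26 m³ left
container 3: place C5 (11 m³), 15 m³ left
container 4: place C6 (34 m³), 16 m³ left
container 5: place C7 (23 m³), 27 m³ left
container 6: place C8 (29 m³), 21 m³ left
container 5: place C9 (19 m³), 8 m³ left
container 1: place C10 (4 m³), 3 m³ left
container 3: place C11 (9 m³), 6 m³ left
container 7: place C12 (41 m³), 9 m³ left
container 8: place C13 (28 m³), 22 m³ left
container 2: place C14 (6 m³), 2 m³ left
container 9: place C15 (45 m³), 5 m³ left
container 4: place C16 (15 m³), 1 m³ left
container 3: place C17 (4 m³), 2 m³ left
container 6: place C18 (11 m³), 10 m³ left
Final containers: [43,4] [12,30,6] [24,11,9,4] [34,15] [23,19] [29,11] [41] [28] [45].

9 containers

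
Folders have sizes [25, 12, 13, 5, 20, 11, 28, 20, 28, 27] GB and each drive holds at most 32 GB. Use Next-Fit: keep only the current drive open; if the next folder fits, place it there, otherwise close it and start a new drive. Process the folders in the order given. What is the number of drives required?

Put 25 GB in drive 1; 7 GB remain.
Put 12 GB in drive 2; 20 GB remain.
Put 13 GB in drive 2; 7 GB remain.
Put 5 GB in drive 2; 2 GB remain.
Put 20 GB in drive 3; 12 GB remain.
Put 11 GB in drive 3; 1 GB remain.
Put 28 GB in drive 4; 4 GB remain.
Put 20 GB in drive 5; 12 GB remain.
Put 28 GB in drive 6; 4 GB remain.
Put 27 GB in drive 7; 5 GB remain.

7 drives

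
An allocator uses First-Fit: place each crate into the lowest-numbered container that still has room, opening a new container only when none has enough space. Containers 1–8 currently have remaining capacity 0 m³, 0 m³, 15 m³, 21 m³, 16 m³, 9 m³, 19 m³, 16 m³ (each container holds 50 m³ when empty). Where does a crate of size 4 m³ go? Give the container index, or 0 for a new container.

3

Containers with room: container 3 (15 m³), container 4 (21 m³), container 5 (16 m³), container 6 (9 m³), container 7 (19 m³), container 8 (16 m³).
The first with room is container 3.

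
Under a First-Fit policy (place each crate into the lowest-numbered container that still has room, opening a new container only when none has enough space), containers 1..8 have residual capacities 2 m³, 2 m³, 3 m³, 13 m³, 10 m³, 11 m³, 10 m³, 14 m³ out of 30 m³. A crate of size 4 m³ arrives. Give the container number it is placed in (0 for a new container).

4

Containers with room: container 4 (13 m³), container 5 (10 m³), container 6 (11 m³), container 7 (10 m³), container 8 (14 m³).
The first with room is container 4.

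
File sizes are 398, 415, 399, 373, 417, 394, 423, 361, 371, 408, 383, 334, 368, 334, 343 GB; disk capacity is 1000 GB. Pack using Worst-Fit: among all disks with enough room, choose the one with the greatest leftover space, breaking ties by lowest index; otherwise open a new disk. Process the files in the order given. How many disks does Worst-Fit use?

8

398 GB → disk 1 (remaining 602 GB)
415 GB → disk 1 (remaining 187 GB)
399 GB → disk 2 (remaining 601 GB)
373 GB → disk 2 (remaining 228 GB)
417 GB → disk 3 (remaining 583 GB)
394 GB → disk 3 (remaining 189 GB)
423 GB → disk 4 (remaining 577 GB)
361 GB → disk 4 (remaining 216 GB)
371 GB → disk 5 (remaining 629 GB)
408 GB → disk 5 (remaining 221 GB)
383 GB → disk 6 (remaining 617 GB)
334 GB → disk 6 (remaining 283 GB)
368 GB → disk 7 (remaining 632 GB)
334 GB → disk 7 (remaining 298 GB)
343 GB → disk 8 (remaining 657 GB)
Final disks: [398,415] [399,373] [417,394] [423,361] [371,408] [383,334] [368,334] [343].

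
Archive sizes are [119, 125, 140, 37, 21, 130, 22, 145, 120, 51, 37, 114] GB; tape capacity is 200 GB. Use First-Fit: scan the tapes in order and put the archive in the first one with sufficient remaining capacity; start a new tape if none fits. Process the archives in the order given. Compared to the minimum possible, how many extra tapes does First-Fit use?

First-Fit: [119,37,21,22] [125,51] [140,37] [130] [145] [120] [114] → 7 tapes.
7 archives exceed 100 GB (half the capacity), and no two of those can share a tape, so at least 7 tapes are needed.
So 7 is already optimal.

0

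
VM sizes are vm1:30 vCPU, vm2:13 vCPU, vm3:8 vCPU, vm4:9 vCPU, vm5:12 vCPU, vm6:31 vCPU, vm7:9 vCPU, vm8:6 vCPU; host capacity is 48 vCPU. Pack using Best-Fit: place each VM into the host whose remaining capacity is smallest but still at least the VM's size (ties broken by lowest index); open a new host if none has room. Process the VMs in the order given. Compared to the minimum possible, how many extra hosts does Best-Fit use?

Best-Fit: [30,13] [8,9,12] [31,9,6] → 3 hosts.
Total size 118 vCPU; any packing needs at least ⌈118/48⌉ = 3 hosts.
So 3 is already optimal.

0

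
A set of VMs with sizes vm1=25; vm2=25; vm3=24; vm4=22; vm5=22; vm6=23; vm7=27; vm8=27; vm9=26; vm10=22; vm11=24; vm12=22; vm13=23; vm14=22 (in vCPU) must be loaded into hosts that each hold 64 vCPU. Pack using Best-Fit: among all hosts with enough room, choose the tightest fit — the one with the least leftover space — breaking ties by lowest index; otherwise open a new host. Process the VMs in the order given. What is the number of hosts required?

7 hosts

Put vm1 (25 vCPU) in host 1; 39 vCPU remain.
Put vm2 (25 vCPU) in host 1; 14 vCPU remain.
Put vm3 (24 vCPU) in host 2; 40 vCPU remain.
Put vm4 (22 vCPU) in host 2; 18 vCPU remain.
Put vm5 (22 vCPU) in host 3; 42 vCPU remain.
Put vm6 (23 vCPU) in host 3; 19 vCPU remain.
Put vm7 (27 vCPU) in host 4; 37 vCPU remain.
Put vm8 (27 vCPU) in host 4; 10 vCPU remain.
Put vm9 (26 vCPU) in host 5; 38 vCPU remain.
Put vm10 (22 vCPU) in host 5; 16 vCPU remain.
Put vm11 (24 vCPU) in host 6; 40 vCPU remain.
Put vm12 (22 vCPU) in host 6; 18 vCPU remain.
Put vm13 (23 vCPU) in host 7; 41 vCPU remain.
Put vm14 (22 vCPU) in host 7; 19 vCPU remain.
Final hosts: [25,25] [24,22] [22,23] [27,27] [26,22] [24,22] [23,22].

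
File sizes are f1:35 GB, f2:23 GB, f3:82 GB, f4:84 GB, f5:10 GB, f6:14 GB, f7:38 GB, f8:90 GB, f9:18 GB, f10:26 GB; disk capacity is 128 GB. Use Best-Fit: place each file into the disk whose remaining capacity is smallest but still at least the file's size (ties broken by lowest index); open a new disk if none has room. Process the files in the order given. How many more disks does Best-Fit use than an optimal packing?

Best-Fit: [35,23] [82,38] [84,10,14,18] [90,26] → 4 disks.
Total size 420 GB; any packing needs at least ⌈420/128⌉ = 4 disks.
So 4 is already optimal.

0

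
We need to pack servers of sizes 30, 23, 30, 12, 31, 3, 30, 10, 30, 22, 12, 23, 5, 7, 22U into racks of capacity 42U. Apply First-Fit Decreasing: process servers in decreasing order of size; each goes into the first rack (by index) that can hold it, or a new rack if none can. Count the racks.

9 racks

Sorted descending: 31, 30, 30, 30, 30, 23, 23, 22, 22, 12, 12, 10, 7, 5, 3.
rack 1: place 31U, 11U left
rack 2: place 30U, 12U left
rack 3: place 30U, 12U left
rack 4: place 30U, 12U left
rack 5: place 30U, 12U left
rack 6: place 23U, 19U left
rack 7: place 23U, 19U left
rack 8: place 22U, 20U left
rack 9: place 22U, 20U left
rack 2: place 12U, 0U left
rack 3: place 12U, 0U left
rack 1: place 10U, 1U left
rack 4: place 7U, 5U left
rack 4: place 5U, 0U left
rack 5: place 3U, 9U left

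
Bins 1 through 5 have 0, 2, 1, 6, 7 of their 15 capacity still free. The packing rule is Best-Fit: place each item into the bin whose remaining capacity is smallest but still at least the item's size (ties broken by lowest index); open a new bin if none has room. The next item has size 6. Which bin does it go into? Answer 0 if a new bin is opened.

Bins with room: bin 4 (6), bin 5 (7).
Tightest fit is bin 4 with 6 free.

4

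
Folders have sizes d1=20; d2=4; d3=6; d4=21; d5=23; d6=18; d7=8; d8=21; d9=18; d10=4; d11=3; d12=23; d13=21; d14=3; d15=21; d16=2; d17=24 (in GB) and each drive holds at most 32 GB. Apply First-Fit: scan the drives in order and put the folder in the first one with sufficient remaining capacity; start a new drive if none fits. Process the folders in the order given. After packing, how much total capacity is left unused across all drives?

80

d1 (20 GB) → drive 1 (remaining 12 GB)
d2 (4 GB) → drive 1 (remaining 8 GB)
d3 (6 GB) → drive 1 (remaining 2 GB)
d4 (21 GB) → drive 2 (remaining 11 GB)
d5 (23 GB) → drive 3 (remaining 9 GB)
d6 (18 GB) → drive 4 (remaining 14 GB)
d7 (8 GB) → drive 2 (remaining 3 GB)
d8 (21 GB) → drive 5 (remaining 11 GB)
d9 (18 GB) → drive 6 (remaining 14 GB)
d10 (4 GB) → drive 3 (remaining 5 GB)
d11 (3 GB) → drive 2 (remaining 0 GB)
d12 (23 GB) → drive 7 (remaining 9 GB)
d13 (21 GB) → drive 8 (remaining 11 GB)
d14 (3 GB) → drive 3 (remaining 2 GB)
d15 (21 GB) → drive 9 (remaining 11 GB)
d16 (2 GB) → drive 1 (remaining 0 GB)
d17 (24 GB) → drive 10 (remaining 8 GB)
10 drives × 32 GB = 320 GB; used 240 GB; unused 80 GB.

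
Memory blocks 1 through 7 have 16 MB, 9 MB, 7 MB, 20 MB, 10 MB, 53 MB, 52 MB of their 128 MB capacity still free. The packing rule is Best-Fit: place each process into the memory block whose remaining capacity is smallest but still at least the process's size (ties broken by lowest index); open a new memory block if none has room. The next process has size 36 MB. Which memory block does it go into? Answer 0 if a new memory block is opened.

7

Memory blocks with room: memory block 6 (53 MB), memory block 7 (52 MB).
Tightest fit is memory block 7 with 52 MB free.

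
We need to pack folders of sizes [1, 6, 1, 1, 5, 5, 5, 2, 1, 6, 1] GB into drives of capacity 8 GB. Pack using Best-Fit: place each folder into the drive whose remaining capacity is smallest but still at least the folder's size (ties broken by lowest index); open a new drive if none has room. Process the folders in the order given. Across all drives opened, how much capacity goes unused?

6

Put 1 GB in drive 1; 7 GB remain.
Put 6 GB in drive 1; 1 GB remain.
Put 1 GB in drive 1; 0 GB remain.
Put 1 GB in drive 2; 7 GB remain.
Put 5 GB in drive 2; 2 GB remain.
Put 5 GB in drive 3; 3 GB remain.
Put 5 GB in drive 4; 3 GB remain.
Put 2 GB in drive 2; 0 GB remain.
Put 1 GB in drive 3; 2 GB remain.
Put 6 GB in drive 5; 2 GB remain.
Put 1 GB in drive 3; 1 GB remain.
5 drives × 8 GB = 40 GB; used 34 GB; unused 6 GB.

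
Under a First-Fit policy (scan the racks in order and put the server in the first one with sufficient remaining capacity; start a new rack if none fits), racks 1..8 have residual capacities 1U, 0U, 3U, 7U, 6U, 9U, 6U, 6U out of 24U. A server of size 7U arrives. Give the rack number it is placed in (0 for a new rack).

Racks with room: rack 4 (7U), rack 6 (9U).
The first with room is rack 4.

4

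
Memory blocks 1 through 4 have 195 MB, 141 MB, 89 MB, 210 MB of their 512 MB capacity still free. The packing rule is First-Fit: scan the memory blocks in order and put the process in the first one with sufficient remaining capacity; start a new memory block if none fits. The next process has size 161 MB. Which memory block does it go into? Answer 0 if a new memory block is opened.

1

Memory blocks with room: memory block 1 (195 MB), memory block 4 (210 MB).
The first with room is memory block 1.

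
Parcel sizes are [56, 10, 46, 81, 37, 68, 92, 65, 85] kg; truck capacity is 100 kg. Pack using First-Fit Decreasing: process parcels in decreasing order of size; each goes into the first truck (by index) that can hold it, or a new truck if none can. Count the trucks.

7

Sorted descending: 92, 85, 81, 68, 65, 56, 46, 37, 10.
Put 92 kg in truck 1; 8 kg remain.
Put 85 kg in truck 2; 15 kg remain.
Put 81 kg in truck 3; 19 kg remain.
Put 68 kg in truck 4; 32 kg remain.
Put 65 kg in truck 5; 35 kg remain.
Put 56 kg in truck 6; 44 kg remain.
Put 46 kg in truck 7; 54 kg remain.
Put 37 kg in truck 6; 7 kg remain.
Put 10 kg in truck 2; 5 kg remain.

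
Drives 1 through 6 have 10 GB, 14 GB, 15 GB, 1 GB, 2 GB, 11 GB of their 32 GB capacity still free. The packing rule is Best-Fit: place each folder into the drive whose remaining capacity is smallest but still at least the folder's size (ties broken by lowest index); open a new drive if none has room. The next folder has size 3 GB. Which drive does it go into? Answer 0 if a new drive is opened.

1

Drives with room: drive 1 (10 GB), drive 2 (14 GB), drive 3 (15 GB), drive 6 (11 GB).
Tightest fit is drive 1 with 10 GB free.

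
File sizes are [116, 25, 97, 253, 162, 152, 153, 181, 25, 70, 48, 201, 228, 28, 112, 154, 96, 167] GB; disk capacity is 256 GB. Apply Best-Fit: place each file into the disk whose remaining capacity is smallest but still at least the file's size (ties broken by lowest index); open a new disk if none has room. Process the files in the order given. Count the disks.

disk 1: place 116 GB, 140 GB left
disk 1: place 25 GB, 115 GB left
disk 1: place 97 GB, 18 GB left
disk 2: place 253 GB, 3 GB left
disk 3: place 162 GB, 94 GB left
disk 4: place 152 GB, 104 GB left
disk 5: place 153 GB, 103 GB left
disk 6: place 181 GB, 75 GB left
disk 6: place 25 GB, 50 GB left
disk 3: place 70 GB, 24 GB left
disk 6: place 48 GB, 2 GB left
disk 7: place 201 GB, 55 GB left
disk 8: place 228 GB, 28 GB left
disk 8: place 28 GB, 0 GB left
disk 9: place 112 GB, 144 GB left
disk 10: place 154 GB, 102 GB left
disk 10: place 96 GB, 6 GB left
disk 11: place 167 GB, 89 GB left
Final disks: [116,25,97] [253] [162,70] [152] [153] [181,25,48] [201] [228,28] [112] [154,96] [167].

11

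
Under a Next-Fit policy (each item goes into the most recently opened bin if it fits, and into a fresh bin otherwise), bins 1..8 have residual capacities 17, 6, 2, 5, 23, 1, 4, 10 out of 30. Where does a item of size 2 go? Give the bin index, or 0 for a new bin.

8

Next-Fit only looks at bin 8, which has 10 free.
2 fits there.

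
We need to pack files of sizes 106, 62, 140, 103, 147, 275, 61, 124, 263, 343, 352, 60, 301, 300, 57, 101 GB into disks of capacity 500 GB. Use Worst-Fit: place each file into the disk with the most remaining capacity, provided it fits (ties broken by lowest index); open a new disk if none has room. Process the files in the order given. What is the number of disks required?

7

disk 1: place 106 GB, 394 GB left
disk 1: place 62 GB, 332 GB left
disk 1: place 140 GB, 192 GB left
disk 1: place 103 GB, 89 GB left
disk 2: place 147 GB, 353 GB left
disk 2: place 275 GB, 78 GB left
disk 1: place 61 GB, 28 GB left
disk 3: place 124 GB, 376 GB left
disk 3: place 263 GB, 113 GB left
disk 4: place 343 GB, 157 GB left
disk 5: place 352 GB, 148 GB left
disk 4: place 60 GB, 97 GB left
disk 6: place 301 GB, 199 GB left
disk 7: place 300 GB, 200 GB left
disk 7: place 57 GB, 143 GB left
disk 6: place 101 GB, 98 GB left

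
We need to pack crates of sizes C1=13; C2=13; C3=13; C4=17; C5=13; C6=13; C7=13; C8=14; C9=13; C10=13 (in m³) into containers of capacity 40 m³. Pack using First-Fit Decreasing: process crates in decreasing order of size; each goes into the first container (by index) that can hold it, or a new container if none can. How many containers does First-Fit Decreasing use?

Sorted descending: 17, 14, 13, 13, 13, 13, 13, 13, 13, 13.
container 1: place 17 m³, 23 m³ left
container 1: place 14 m³, 9 m³ left
container 2: place 13 m³, 27 m³ left
container 2: place 13 m³, 14 m³ left
container 2: place 13 m³, 1 m³ left
container 3: place 13 m³, 27 m³ left
container 3: place 13 m³, 14 m³ left
container 3: place 13 m³, 1 m³ left
container 4: place 13 m³, 27 m³ left
container 4: place 13 m³, 14 m³ left

4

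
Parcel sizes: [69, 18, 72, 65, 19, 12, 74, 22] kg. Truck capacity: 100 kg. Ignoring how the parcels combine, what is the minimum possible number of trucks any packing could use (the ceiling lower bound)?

4 trucks

Total size = 69 + 18 + 72 + 65 + 19 + 12 + 74 + 22 = 351 kg.
⌈351 / 100⌉ = 4.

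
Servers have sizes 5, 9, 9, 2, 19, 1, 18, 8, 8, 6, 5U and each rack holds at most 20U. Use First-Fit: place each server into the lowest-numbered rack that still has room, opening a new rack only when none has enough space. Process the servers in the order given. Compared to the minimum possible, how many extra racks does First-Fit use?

0

First-Fit: [5,9,2,1] [9,8] [19] [18] [8,6,5] → 5 racks.
Total size 90U; any packing needs at least ⌈90/20⌉ = 5 racks.
So 5 is already optimal.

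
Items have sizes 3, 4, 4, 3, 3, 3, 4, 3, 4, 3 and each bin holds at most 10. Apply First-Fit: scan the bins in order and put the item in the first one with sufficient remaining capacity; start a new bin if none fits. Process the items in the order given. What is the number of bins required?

4 bins

Put 3 in bin 1; 7 remain.
Put 4 in bin 1; 3 remain.
Put 4 in bin 2; 6 remain.
Put 3 in bin 1; 0 remain.
Put 3 in bin 2; 3 remain.
Put 3 in bin 2; 0 remain.
Put 4 in bin 3; 6 remain.
Put 3 in bin 3; 3 remain.
Put 4 in bin 4; 6 remain.
Put 3 in bin 3; 0 remain.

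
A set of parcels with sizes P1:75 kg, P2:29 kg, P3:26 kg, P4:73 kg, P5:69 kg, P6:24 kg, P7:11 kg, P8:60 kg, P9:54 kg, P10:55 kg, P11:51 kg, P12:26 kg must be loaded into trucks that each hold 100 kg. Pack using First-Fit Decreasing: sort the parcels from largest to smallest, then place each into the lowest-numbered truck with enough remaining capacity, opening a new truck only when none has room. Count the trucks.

7 trucks

Sorted descending: 75, 73, 69, 60, 55, 54, 51, 29, 26, 26, 24, 11.
Put 75 kg in truck 1; 25 kg remain.
Put 73 kg in truck 2; 27 kg remain.
Put 69 kg in truck 3; 31 kg remain.
Put 60 kg in truck 4; 40 kg remain.
Put 55 kg in truck 5; 45 kg remain.
Put 54 kg in truck 6; 46 kg remain.
Put 51 kg in truck 7; 49 kg remain.
Put 29 kg in truck 3; 2 kg remain.
Put 26 kg in truck 2; 1 kg remain.
Put 26 kg in truck 4; 14 kg remain.
Put 24 kg in truck 1; 1 kg remain.
Put 11 kg in truck 4; 3 kg remain.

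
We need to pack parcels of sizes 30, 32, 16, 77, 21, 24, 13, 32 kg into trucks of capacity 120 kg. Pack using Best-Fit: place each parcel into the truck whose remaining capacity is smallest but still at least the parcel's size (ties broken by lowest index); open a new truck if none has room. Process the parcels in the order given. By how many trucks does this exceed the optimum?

Best-Fit: [30,32,16,21] [77,24,13] [32] → 3 trucks.
Total size 245 kg; any packing needs at least ⌈245/120⌉ = 3 trucks.
So 3 is already optimal.

0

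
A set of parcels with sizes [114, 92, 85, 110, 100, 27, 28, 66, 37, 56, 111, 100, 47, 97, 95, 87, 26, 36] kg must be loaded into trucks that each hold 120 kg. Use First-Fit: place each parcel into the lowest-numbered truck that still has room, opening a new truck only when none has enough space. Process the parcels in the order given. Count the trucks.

Put 114 kg in truck 1; 6 kg remain.
Put 92 kg in truck 2; 28 kg remain.
Put 85 kg in truck 3; 35 kg remain.
Put 110 kg in truck 4; 10 kg remain.
Put 100 kg in truck 5; 20 kg remain.
Put 27 kg in truck 2; 1 kg remain.
Put 28 kg in truck 3; 7 kg remain.
Put 66 kg in truck 6; 54 kg remain.
Put 37 kg in truck 6; 17 kg remain.
Put 56 kg in truck 7; 64 kg remain.
Put 111 kg in truck 8; 9 kg remain.
Put 100 kg in truck 9; 20 kg remain.
Put 47 kg in truck 7; 17 kg remain.
Put 97 kg in truck 10; 23 kg remain.
Put 95 kg in truck 11; 25 kg remain.
Put 87 kg in truck 12; 33 kg remain.
Put 26 kg in truck 12; 7 kg remain.
Put 36 kg in truck 13; 84 kg remain.
Final trucks: [114] [92,27] [85,28] [110] [100] [66,37] [56,47] [111] [100] [97] [95] [87,26] [36].

13 trucks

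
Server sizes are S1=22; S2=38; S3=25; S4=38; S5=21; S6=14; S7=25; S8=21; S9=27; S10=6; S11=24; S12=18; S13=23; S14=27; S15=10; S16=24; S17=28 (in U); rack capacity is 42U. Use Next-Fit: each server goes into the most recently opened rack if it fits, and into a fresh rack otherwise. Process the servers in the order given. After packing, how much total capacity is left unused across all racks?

155

rack 1: place S1 (22U), 20U left
rack 2: place S2 (38U), 4U left
rack 3: place S3 (25U), 17U left
rack 4: place S4 (38U), 4U left
rack 5: place S5 (21U), 21U left
rack 5: place S6 (14U), 7U left
rack 6: place S7 (25U), 17U left
rack 7: place S8 (21U), 21U left
rack 8: place S9 (27U), 15U left
rack 8: place S10 (6U), 9U left
rack 9: place S11 (24U), 18U left
rack 9: place S12 (18U), 0U left
rack 10: place S13 (23U), 19U left
rack 11: place S14 (27U), 15U left
rack 11: place S15 (10U), 5U left
rack 12: place S16 (24U), 18U left
rack 13: place S17 (28U), 14U left
13 racks × 42U = 546U; used 391U; unused 155U.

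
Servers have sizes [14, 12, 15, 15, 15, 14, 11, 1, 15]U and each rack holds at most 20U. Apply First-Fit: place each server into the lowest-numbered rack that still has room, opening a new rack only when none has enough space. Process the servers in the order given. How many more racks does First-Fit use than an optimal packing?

First-Fit: [14,1] [12] [15] [15] [15] [14] [11] [15] → 8 racks.
8 servers exceed 10U (half the capacity), and no two of those can share a rack, so at least 8 racks are needed.
So 8 is already optimal.

0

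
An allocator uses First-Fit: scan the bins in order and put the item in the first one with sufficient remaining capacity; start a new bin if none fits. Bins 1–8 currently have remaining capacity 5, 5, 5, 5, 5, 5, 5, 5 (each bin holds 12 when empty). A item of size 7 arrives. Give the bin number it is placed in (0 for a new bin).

No bin has ≥ 7 free, so a new bin is opened.

0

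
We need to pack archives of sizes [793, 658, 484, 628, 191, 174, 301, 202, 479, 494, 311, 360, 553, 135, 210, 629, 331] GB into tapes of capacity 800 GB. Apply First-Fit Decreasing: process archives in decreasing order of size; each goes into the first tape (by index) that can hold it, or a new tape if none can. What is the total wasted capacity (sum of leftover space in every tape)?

Sorted descending: 793, 658, 629, 628, 553, 494, 484, 479, 360, 331, 311, 301, 210, 202, 191, 174, 135.
793 GB → tape 1 (remaining 7 GB)
658 GB → tape 2 (remaining 142 GB)
629 GB → tape 3 (remaining 171 GB)
628 GB → tape 4 (remaining 172 GB)
553 GB → tape 5 (remaining 247 GB)
494 GB → tape 6 (remaining 306 GB)
484 GB → tape 7 (remaining 316 GB)
479 GB → tape 8 (remaining 321 GB)
360 GB → tape 9 (remaining 440 GB)
331 GB → tape 9 (remaining 109 GB)
311 GB → tape 7 (remaining 5 GB)
301 GB → tape 6 (remaining 5 GB)
210 GB → tape 5 (remaining 37 GB)
202 GB → tape 8 (remaining 119 GB)
191 GB → tape 10 (remaining 609 GB)
174 GB → tape 10 (remaining 435 GB)
135 GB → tape 2 (remaining 7 GB)
10 tapes × 800 GB = 8000 GB; used 6933 GB; unused 1067 GB.

1067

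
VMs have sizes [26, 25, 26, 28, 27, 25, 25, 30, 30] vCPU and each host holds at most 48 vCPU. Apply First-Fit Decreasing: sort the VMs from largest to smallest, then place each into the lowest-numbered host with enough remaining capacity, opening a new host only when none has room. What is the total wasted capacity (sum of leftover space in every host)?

Sorted descending: 30, 30, 28, 27, 26, 26, 25, 25, 25.
host 1: place 30 vCPU, 18 vCPU left
host 2: place 30 vCPU, 18 vCPU left
host 3: place 28 vCPU, 20 vCPU left
host 4: place 27 vCPU, 21 vCPU left
host 5: place 26 vCPU, 22 vCPU left
host 6: place 26 vCPU, 22 vCPU left
host 7: place 25 vCPU, 23 vCPU left
host 8: place 25 vCPU, 23 vCPU left
host 9: place 25 vCPU, 23 vCPU left
9 hosts × 48 vCPU = 432 vCPU; used 242 vCPU; unused 190 vCPU.

190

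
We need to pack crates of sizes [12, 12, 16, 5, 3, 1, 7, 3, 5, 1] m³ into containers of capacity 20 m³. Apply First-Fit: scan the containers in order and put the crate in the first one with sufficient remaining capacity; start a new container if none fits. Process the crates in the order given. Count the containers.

Put 12 m³ in container 1; 8 m³ remain.
Put 12 m³ in container 2; 8 m³ remain.
Put 16 m³ in container 3; 4 m³ remain.
Put 5 m³ in container 1; 3 m³ remain.
Put 3 m³ in container 1; 0 m³ remain.
Put 1 m³ in container 2; 7 m³ remain.
Put 7 m³ in container 2; 0 m³ remain.
Put 3 m³ in container 3; 1 m³ remain.
Put 5 m³ in container 4; 15 m³ remain.
Put 1 m³ in container 3; 0 m³ remain.

4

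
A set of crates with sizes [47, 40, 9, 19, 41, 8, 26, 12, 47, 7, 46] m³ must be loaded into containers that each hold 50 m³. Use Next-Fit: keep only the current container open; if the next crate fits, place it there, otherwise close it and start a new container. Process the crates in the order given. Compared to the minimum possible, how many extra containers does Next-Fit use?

Next-Fit: [47] [40,9] [19] [41,8] [26,12] [47] [7] [46] → 8 containers.
Total size 302 m³; any packing needs at least ⌈302/50⌉ = 7 containers.
An optimal packing achieves that bound: [47] [47] [46] [41,9] [40,8] [26,19] [12,7] → 7 containers.
Excess: 8 − 7 = 1.

1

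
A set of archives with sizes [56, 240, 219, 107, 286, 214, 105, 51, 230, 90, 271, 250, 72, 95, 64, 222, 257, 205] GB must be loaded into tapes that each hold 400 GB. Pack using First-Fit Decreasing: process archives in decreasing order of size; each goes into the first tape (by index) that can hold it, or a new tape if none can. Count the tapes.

Sorted descending: 286, 271, 257, 250, 240, 230, 222, 219, 214, 205, 107, 105, 95, 90, 72, 64, 56, 51.
Put 286 GB in tape 1; 114 GB remain.
Put 271 GB in tape 2; 129 GB remain.
Put 257 GB in tape 3; 143 GB remain.
Put 250 GB in tape 4; 150 GB remain.
Put 240 GB in tape 5; 160 GB remain.
Put 230 GB in tape 6; 170 GB remain.
Put 222 GB in tape 7; 178 GB remain.
Put 219 GB in tape 8; 181 GB remain.
Put 214 GB in tape 9; 186 GB remain.
Put 205 GB in tape 10; 195 GB remain.
Put 107 GB in tape 1; 7 GB remain.
Put 105 GB in tape 2; 24 GB remain.
Put 95 GB in tape 3; 48 GB remain.
Put 90 GB in tape 4; 60 GB remain.
Put 72 GB in tape 5; 88 GB remain.
Put 64 GB in tape 5; 24 GB remain.
Put 56 GB in tape 4; 4 GB remain.
Put 51 GB in tape 6; 119 GB remain.
Final tapes: [286,107] [271,105] [257,95] [250,90,56] [240,72,64] [230,51] [222] [219] [214] [205].

10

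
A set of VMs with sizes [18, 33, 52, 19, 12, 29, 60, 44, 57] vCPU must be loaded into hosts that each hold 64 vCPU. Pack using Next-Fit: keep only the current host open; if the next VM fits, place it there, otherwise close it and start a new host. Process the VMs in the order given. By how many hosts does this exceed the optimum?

0

Next-Fit: [18,33] [52] [19,12,29] [60] [44] [57] → 6 hosts.
Total size 324 vCPU; any packing needs at least ⌈324/64⌉ = 6 hosts.
So 6 is already optimal.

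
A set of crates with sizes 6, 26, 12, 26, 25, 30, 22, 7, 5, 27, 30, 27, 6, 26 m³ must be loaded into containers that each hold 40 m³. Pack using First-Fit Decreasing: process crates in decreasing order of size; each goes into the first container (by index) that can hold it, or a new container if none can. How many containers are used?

9 containers

Sorted descending: 30, 30, 27, 27, 26, 26, 26, 25, 22, 12, 7, 6, 6, 5.
container 1: place 30 m³, 10 m³ left
container 2: place 30 m³, 10 m³ left
container 3: place 27 m³, 13 m³ left
container 4: place 27 m³, 13 m³ left
container 5: place 26 m³, 14 m³ left
container 6: place 26 m³, 14 m³ left
container 7: place 26 m³, 14 m³ left
container 8: place 25 m³, 15 m³ left
container 9: place 22 m³, 18 m³ left
container 3: place 12 m³, 1 m³ left
container 1: place 7 m³, 3 m³ left
container 2: place 6 m³, 4 m³ left
container 4: place 6 m³, 7 m³ left
container 4: place 5 m³, 2 m³ left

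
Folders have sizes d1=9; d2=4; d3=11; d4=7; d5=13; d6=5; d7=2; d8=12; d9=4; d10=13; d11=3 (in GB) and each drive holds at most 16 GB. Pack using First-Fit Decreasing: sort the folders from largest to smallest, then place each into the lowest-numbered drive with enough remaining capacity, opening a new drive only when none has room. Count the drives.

6 drives

Sorted descending: 13, 13, 12, 11, 9, 7, 5, 4, 4, 3, 2.
Put 13 GB in drive 1; 3 GB remain.
Put 13 GB in drive 2; 3 GB remain.
Put 12 GB in drive 3; 4 GB remain.
Put 11 GB in drive 4; 5 GB remain.
Put 9 GB in drive 5; 7 GB remain.
Put 7 GB in drive 5; 0 GB remain.
Put 5 GB in drive 4; 0 GB remain.
Put 4 GB in drive 3; 0 GB remain.
Put 4 GB in drive 6; 12 GB remain.
Put 3 GB in drive 1; 0 GB remain.
Put 2 GB in drive 2; 1 GB remain.
Final drives: [13,3] [13,2] [12,4] [11,5] [9,7] [4].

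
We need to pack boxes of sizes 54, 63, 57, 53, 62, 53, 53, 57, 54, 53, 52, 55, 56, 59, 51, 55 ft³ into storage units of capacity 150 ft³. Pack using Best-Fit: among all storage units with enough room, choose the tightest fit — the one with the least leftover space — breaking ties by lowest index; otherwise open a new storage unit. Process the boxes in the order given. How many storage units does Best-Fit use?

8 storage units

Put 54 ft³ in storage unit 1; 96 ft³ remain.
Put 63 ft³ in storage unit 1; 33 ft³ remain.
Put 57 ft³ in storage unit 2; 93 ft³ remain.
Put 53 ft³ in storage unit 2; 40 ft³ remain.
Put 62 ft³ in storage unit 3; 88 ft³ remain.
Put 53 ft³ in storage unit 3; 35 ft³ remain.
Put 53 ft³ in storage unit 4; 97 ft³ remain.
Put 57 ft³ in storage unit 4; 40 ft³ remain.
Put 54 ft³ in storage unit 5; 96 ft³ remain.
Put 53 ft³ in storage unit 5; 43 ft³ remain.
Put 52 ft³ in storage unit 6; 98 ft³ remain.
Put 55 ft³ in storage unit 6; 43 ft³ remain.
Put 56 ft³ in storage unit 7; 94 ft³ remain.
Put 59 ft³ in storage unit 7; 35 ft³ remain.
Put 51 ft³ in storage unit 8; 99 ft³ remain.
Put 55 ft³ in storage unit 8; 44 ft³ remain.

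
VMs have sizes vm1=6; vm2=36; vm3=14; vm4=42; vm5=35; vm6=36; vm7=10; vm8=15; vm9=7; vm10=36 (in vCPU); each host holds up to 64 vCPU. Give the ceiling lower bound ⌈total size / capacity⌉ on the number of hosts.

Total size = 6 + 36 + 14 + 42 + 35 + 36 + 10 + 15 + 7 + 36 = 237 vCPU.
⌈237 / 64⌉ = 4.

4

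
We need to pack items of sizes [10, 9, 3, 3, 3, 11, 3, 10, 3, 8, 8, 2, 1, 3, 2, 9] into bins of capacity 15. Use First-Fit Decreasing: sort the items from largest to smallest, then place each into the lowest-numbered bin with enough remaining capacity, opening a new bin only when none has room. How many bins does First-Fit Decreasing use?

Sorted descending: 11, 10, 10, 9, 9, 8, 8, 3, 3, 3, 3, 3, 3, 2, 2, 1.
bin 1: place 11, 4 left
bin 2: place 10, 5 left
bin 3: place 10, 5 left
bin 4: place 9, 6 left
bin 5: place 9, 6 left
bin 6: place 8, 7 left
bin 7: place 8, 7 left
bin 1: place 3, 1 left
bin 2: place 3, 2 left
bin 3: place 3, 2 left
bin 4: place 3, 3 left
bin 4: place 3, 0 left
bin 5: place 3, 3 left
bin 2: place 2, 0 left
bin 3: place 2, 0 left
bin 1: place 1, 0 left
Final bins: [11,3,1] [10,3,2] [10,3,2] [9,3,3] [9,3] [8] [8].

7 bins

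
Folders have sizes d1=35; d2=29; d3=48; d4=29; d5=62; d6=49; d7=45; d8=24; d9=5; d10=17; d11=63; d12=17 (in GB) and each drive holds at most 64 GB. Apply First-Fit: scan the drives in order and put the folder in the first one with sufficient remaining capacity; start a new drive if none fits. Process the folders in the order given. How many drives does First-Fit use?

8 drives

d1 (35 GB) → drive 1 (remaining 29 GB)
d2 (29 GB) → drive 1 (remaining 0 GB)
d3 (48 GB) → drive 2 (remaining 16 GB)
d4 (29 GB) → drive 3 (remaining 35 GB)
d5 (62 GB) → drive 4 (remaining 2 GB)
d6 (49 GB) → drive 5 (remaining 15 GB)
d7 (45 GB) → drive 6 (remaining 19 GB)
d8 (24 GB) → drive 3 (remaining 11 GB)
d9 (5 GB) → drive 2 (remaining 11 GB)
d10 (17 GB) → drive 6 (remaining 2 GB)
d11 (63 GB) → drive 7 (remaining 1 GB)
d12 (17 GB) → drive 8 (remaining 47 GB)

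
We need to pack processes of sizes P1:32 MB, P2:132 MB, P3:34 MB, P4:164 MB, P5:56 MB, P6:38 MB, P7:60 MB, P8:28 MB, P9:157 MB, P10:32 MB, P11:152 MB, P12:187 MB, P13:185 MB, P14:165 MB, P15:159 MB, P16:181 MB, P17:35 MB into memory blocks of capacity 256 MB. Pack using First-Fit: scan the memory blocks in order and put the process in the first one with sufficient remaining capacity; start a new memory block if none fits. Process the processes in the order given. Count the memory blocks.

9

Put P1 (32 MB) in memory block 1; 224 MB remain.
Put P2 (132 MB) in memory block 1; 92 MB remain.
Put P3 (34 MB) in memory block 1; 58 MB remain.
Put P4 (164 MB) in memory block 2; 92 MB remain.
Put P5 (56 MB) in memory block 1; 2 MB remain.
Put P6 (38 MB) in memory block 2; 54 MB remain.
Put P7 (60 MB) in memory block 3; 196 MB remain.
Put P8 (28 MB) in memory block 2; 26 MB remain.
Put P9 (157 MB) in memory block 3; 39 MB remain.
Put P10 (32 MB) in memory block 3; 7 MB remain.
Put P11 (152 MB) in memory block 4; 104 MB remain.
Put P12 (187 MB) in memory block 5; 69 MB remain.
Put P13 (185 MB) in memory block 6; 71 MB remain.
Put P14 (165 MB) in memory block 7; 91 MB remain.
Put P15 (159 MB) in memory block 8; 97 MB remain.
Put P16 (181 MB) in memory block 9; 75 MB remain.
Put P17 (35 MB) in memory block 4; 69 MB remain.
Final memory blocks: [32,132,34,56] [164,38,28] [60,157,32] [152,35] [187] [185] [165] [159] [181].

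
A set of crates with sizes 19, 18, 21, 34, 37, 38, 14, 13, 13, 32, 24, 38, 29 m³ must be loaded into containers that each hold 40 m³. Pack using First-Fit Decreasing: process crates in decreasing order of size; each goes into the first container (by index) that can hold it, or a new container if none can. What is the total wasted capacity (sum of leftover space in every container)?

Sorted descending: 38, 38, 37, 34, 32, 29, 24, 21, 19, 18, 14, 13, 13.
container 1: place 38 m³, 2 m³ left
container 2: place 38 m³, 2 m³ left
container 3: place 37 m³, 3 m³ left
container 4: place 34 m³, 6 m³ left
container 5: place 32 m³, 8 m³ left
container 6: place 29 m³, 11 m³ left
container 7: place 24 m³, 16 m³ left
container 8: place 21 m³, 19 m³ left
container 8: place 19 m³, 0 m³ left
container 9: place 18 m³, 22 m³ left
container 7: place 14 m³, 2 m³ left
container 9: place 13 m³, 9 m³ left
container 10: place 13 m³, 27 m³ left
10 containers × 40 m³ = 400 m³; used 330 m³; unused 70 m³.

70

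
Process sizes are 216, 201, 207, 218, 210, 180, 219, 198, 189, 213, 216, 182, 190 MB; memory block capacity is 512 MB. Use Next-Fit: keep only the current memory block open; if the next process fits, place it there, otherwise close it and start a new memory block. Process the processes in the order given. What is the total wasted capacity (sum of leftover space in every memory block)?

Put 216 MB in memory block 1; 296 MB remain.
Put 201 MB in memory block 1; 95 MB remain.
Put 207 MB in memory block 2; 305 MB remain.
Put 218 MB in memory block 2; 87 MB remain.
Put 210 MB in memory block 3; 302 MB remain.
Put 180 MB in memory block 3; 122 MB remain.
Put 219 MB in memory block 4; 293 MB remain.
Put 198 MB in memory block 4; 95 MB remain.
Put 189 MB in memory block 5; 323 MB remain.
Put 213 MB in memory block 5; 110 MB remain.
Put 216 MB in memory block 6; 296 MB remain.
Put 182 MB in memory block 6; 114 MB remain.
Put 190 MB in memory block 7; 322 MB remain.
7 memory blocks × 512 MB = 3584 MB; used 2639 MB; unused 945 MB.

945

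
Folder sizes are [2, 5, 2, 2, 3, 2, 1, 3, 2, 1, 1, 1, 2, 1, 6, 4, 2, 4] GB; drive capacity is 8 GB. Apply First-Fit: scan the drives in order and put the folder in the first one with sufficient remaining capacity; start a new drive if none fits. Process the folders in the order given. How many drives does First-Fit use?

2 GB → drive 1 (remaining 6 GB)
5 GB → drive 1 (remaining 1 GB)
2 GB → drive 2 (remaining 6 GB)
2 GB → drive 2 (remaining 4 GB)
3 GB → drive 2 (remaining 1 GB)
2 GB → drive 3 (remaining 6 GB)
1 GB → drive 1 (remaining 0 GB)
3 GB → drive 3 (remaining 3 GB)
2 GB → drive 3 (remaining 1 GB)
1 GB → drive 2 (remaining 0 GB)
1 GB → drive 3 (remaining 0 GB)
1 GB → drive 4 (remaining 7 GB)
2 GB → drive 4 (remaining 5 GB)
1 GB → drive 4 (remaining 4 GB)
6 GB → drive 5 (remaining 2 GB)
4 GB → drive 4 (remaining 0 GB)
2 GB → drive 5 (remaining 0 GB)
4 GB → drive 6 (remaining 4 GB)
Final drives: [2,5,1] [2,2,3,1] [2,3,2,1] [1,2,1,4] [6,2] [4].

6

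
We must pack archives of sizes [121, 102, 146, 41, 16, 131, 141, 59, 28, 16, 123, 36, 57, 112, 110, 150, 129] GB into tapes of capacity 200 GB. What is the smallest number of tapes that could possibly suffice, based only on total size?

8

Total size = 121 + 102 + 146 + 41 + 16 + 131 + 141 + 59 + 28 + 16 + 123 + 36 + 57 + 112 + 110 + 150 + 129 = 1518 GB.
⌈1518 / 200⌉ = 8.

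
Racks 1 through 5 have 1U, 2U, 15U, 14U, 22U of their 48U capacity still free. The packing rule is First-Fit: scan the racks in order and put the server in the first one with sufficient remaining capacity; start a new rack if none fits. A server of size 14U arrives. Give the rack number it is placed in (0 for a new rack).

3

Racks with room: rack 3 (15U), rack 4 (14U), rack 5 (22U).
The first with room is rack 3.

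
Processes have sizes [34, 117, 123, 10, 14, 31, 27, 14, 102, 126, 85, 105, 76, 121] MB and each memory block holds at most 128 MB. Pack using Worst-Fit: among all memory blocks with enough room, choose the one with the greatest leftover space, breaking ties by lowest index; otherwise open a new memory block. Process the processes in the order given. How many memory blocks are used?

9 memory blocks

34 MB → memory block 1 (remaining 94 MB)
117 MB → memory block 2 (remaining 11 MB)
123 MB → memory block 3 (remaining 5 MB)
10 MB → memory block 1 (remaining 84 MB)
14 MB → memory block 1 (remaining 70 MB)
31 MB → memory block 1 (remaining 39 MB)
27 MB → memory block 1 (remaining 12 MB)
14 MB → memory block 4 (remaining 114 MB)
102 MB → memory block 4 (remaining 12 MB)
126 MB → memory block 5 (remaining 2 MB)
85 MB → memory block 6 (remaining 43 MB)
105 MB → memory block 7 (remaining 23 MB)
76 MB → memory block 8 (remaining 52 MB)
121 MB → memory block 9 (remaining 7 MB)
Final memory blocks: [34,10,14,31,27] [117] [123] [14,102] [126] [85] [105] [76] [121].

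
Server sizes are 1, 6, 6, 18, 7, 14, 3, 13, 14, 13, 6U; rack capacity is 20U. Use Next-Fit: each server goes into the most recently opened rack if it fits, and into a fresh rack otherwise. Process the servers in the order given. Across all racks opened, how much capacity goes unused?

1U → rack 1 (remaining 19U)
6U → rack 1 (remaining 13U)
6U → rack 1 (remaining 7U)
18U → rack 2 (remaining 2U)
7U → rack 3 (remaining 13U)
14U → rack 4 (remaining 6U)
3U → rack 4 (remaining 3U)
13U → rack 5 (remaining 7U)
14U → rack 6 (remaining 6U)
13U → rack 7 (remaining 7U)
6U → rack 7 (remaining 1U)
7 racks × 20U = 140U; used 101U; unused 39U.

39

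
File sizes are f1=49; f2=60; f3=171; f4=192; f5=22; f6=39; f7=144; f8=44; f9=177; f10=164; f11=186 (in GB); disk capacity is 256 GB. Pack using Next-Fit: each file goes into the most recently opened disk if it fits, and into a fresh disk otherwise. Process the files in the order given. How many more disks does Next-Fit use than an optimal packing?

Next-Fit: [49,60] [171] [192,22,39] [144,44] [177] [164] [186] → 7 disks.
6 files exceed 128 GB (half the capacity), and no two of those can share a disk, so at least 6 disks are needed.
An optimal packing achieves that bound: [192,60] [186,49] [177,44,22] [171,39] [164] [144] → 6 disks.
Excess: 7 − 6 = 1.

1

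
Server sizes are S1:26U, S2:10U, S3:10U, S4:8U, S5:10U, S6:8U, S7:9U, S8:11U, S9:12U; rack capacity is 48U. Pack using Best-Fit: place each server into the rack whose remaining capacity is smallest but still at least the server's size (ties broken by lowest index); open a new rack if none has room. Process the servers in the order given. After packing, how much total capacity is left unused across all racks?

S1 (26U) → rack 1 (remaining 22U)
S2 (10U) → rack 1 (remaining 12U)
S3 (10U) → rack 1 (remaining 2U)
S4 (8U) → rack 2 (remaining 40U)
S5 (10U) → rack 2 (remaining 30U)
S6 (8U) → rack 2 (remaining 22U)
S7 (9U) → rack 2 (remaining 13U)
S8 (11U) → rack 2 (remaining 2U)
S9 (12U) → rack 3 (remaining 36U)
3 racks × 48U = 144U; used 104U; unused 40U.

40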